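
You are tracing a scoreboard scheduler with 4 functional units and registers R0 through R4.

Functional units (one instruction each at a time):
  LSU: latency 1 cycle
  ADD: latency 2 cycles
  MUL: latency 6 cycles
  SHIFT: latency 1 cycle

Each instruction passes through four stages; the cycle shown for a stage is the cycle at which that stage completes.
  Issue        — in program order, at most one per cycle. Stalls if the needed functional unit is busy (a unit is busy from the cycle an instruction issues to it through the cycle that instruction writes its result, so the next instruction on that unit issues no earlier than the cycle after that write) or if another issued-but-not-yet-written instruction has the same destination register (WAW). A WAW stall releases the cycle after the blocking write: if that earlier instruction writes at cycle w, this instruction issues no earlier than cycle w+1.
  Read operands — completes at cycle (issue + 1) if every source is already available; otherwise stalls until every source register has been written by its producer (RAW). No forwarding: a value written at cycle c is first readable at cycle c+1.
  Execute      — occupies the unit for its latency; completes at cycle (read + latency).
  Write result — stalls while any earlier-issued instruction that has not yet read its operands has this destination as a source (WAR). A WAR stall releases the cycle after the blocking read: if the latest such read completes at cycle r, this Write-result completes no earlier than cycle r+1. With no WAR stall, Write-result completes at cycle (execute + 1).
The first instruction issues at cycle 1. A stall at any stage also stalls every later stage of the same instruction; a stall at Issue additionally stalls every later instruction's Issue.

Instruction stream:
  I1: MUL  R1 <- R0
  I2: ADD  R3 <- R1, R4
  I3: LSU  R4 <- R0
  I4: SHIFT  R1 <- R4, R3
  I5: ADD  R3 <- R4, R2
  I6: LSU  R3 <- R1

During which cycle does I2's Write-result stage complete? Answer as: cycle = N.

c1: I1 dispatched to MUL
c2: I1 operands ready · I2 dispatched to ADD
c3: I3 dispatched to LSU
c4: I3 operands ready
c5: I3 complete
c8: I1 complete
c9: R1←I1
c10: I2 operands ready · I4 dispatched to SHIFT
c11: R4←I3
c12: I2 complete
c13: R3←I2
c14: I4 operands ready · I5 dispatched to ADD
c15: I4 complete · I5 operands ready
c16: R1←I4
c17: I5 complete
c18: R3←I5
c19: I6 dispatched to LSU
c20: I6 operands ready
c21: I6 complete
c22: R3←I6

cycle = 13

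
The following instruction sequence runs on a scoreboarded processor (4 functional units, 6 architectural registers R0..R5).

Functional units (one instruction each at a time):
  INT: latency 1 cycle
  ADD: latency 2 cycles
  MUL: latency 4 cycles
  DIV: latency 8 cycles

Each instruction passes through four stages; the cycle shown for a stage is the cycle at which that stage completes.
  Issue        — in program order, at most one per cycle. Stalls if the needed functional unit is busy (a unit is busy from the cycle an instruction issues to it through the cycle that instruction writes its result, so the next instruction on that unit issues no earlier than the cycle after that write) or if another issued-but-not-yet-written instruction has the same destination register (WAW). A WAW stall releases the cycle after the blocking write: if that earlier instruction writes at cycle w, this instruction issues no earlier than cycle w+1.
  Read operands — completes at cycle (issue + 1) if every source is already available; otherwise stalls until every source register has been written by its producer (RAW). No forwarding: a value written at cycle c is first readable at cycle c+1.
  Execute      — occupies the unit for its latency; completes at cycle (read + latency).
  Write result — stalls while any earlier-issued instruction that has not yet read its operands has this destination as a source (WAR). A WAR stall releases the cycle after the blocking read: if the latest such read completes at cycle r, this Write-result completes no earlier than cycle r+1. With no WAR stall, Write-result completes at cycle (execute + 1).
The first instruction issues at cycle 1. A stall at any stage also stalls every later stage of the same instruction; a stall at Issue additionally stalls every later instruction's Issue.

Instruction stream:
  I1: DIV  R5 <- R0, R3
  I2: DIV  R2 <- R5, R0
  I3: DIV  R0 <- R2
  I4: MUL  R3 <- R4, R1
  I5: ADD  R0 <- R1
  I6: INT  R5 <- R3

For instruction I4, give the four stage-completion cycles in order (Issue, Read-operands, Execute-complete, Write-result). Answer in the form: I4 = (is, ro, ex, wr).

I4 = (24, 25, 29, 30)

cycle 1: I1 dispatched to DIV
cycle 2: I1 operands ready
cycle 10: I1 complete
cycle 11: R5←I1
cycle 12: I2 dispatched to DIV
cycle 13: I2 operands ready
cycle 21: I2 complete
cycle 22: R2←I2
cycle 23: I3 dispatched to DIV
cycle 24: I3 operands ready | I4 dispatched to MUL
cycle 25: I4 operands ready
cycle 29: I4 complete
cycle 30: R3←I4
cycle 32: I3 complete
cycle 33: R0←I3
cycle 34: I5 dispatched to ADD
cycle 35: I5 operands ready | I6 dispatched to INT
cycle 36: I6 operands ready
cycle 37: I5 complete | I6 complete
cycle 38: R0←I5 | R5←I6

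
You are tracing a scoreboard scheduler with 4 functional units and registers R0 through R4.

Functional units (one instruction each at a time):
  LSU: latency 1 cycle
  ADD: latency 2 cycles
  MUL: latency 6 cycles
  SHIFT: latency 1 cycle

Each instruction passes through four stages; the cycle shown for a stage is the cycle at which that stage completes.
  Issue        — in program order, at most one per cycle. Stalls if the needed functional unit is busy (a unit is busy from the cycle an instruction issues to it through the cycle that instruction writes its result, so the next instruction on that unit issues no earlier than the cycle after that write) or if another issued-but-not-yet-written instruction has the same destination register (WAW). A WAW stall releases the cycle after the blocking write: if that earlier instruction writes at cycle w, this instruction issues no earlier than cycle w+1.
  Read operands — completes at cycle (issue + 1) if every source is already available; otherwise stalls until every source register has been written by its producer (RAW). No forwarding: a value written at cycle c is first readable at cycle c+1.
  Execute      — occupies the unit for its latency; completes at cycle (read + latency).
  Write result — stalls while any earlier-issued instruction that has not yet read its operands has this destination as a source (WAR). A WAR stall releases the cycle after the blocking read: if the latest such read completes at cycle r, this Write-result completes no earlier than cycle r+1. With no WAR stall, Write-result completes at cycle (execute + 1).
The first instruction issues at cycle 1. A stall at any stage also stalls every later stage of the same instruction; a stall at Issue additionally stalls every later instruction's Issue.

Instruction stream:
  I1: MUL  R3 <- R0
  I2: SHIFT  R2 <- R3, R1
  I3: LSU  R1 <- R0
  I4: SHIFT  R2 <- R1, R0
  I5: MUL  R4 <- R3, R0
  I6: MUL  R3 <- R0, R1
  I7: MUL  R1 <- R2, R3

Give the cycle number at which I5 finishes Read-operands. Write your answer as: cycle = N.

cycle = 15

I1 -> (1, 2, 8, 9)
I2 -> (2, 10, 11, 12)  // RAW R3: wait I1 write@9
I3 -> (3, 4, 5, 11)  // WAR R1: wait I2 read@10
I4 -> (13, 14, 15, 16)  // struct: SHIFT busy until I2 writes@12
I5 -> (14, 15, 21, 22)
I6 -> (23, 24, 30, 31)  // struct: MUL busy until I5 writes@22
I7 -> (32, 33, 39, 40)  // struct: MUL busy until I6 writes@31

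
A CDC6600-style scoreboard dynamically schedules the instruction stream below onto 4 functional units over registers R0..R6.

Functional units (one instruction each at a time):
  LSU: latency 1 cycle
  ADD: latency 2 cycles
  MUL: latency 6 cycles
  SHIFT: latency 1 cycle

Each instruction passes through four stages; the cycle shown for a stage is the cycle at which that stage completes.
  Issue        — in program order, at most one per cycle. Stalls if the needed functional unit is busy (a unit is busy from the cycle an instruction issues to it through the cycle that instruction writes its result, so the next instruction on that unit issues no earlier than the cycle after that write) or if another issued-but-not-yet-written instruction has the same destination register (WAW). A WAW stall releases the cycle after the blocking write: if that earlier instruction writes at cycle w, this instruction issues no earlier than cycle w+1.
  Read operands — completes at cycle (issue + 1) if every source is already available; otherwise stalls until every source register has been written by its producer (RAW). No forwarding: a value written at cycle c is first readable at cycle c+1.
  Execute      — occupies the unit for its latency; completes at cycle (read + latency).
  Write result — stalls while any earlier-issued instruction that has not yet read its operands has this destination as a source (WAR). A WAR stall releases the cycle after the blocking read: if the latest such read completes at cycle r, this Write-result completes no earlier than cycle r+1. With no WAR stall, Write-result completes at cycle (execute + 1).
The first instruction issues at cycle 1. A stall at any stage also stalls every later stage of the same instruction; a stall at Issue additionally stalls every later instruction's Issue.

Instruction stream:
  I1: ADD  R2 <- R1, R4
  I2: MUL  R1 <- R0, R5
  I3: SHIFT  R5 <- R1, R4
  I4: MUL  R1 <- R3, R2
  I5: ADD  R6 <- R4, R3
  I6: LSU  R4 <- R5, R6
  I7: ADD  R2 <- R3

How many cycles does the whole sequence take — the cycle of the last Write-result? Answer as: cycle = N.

  I1 | 1 | 2 | 4 | 5
  I2 | 2 | 3 | 9 | 10
  I3 | 3 | 11 | 12 | 13   RAW R1: wait I2 write@10
  I4 | 11 | 12 | 18 | 19   struct: MUL busy until I2 writes@10
  I5 | 12 | 13 | 15 | 16
  I6 | 13 | 17 | 18 | 19   RAW R6: wait I5 write@16
  I7 | 17 | 18 | 20 | 21   struct: ADD busy until I5 writes@16

cycle = 21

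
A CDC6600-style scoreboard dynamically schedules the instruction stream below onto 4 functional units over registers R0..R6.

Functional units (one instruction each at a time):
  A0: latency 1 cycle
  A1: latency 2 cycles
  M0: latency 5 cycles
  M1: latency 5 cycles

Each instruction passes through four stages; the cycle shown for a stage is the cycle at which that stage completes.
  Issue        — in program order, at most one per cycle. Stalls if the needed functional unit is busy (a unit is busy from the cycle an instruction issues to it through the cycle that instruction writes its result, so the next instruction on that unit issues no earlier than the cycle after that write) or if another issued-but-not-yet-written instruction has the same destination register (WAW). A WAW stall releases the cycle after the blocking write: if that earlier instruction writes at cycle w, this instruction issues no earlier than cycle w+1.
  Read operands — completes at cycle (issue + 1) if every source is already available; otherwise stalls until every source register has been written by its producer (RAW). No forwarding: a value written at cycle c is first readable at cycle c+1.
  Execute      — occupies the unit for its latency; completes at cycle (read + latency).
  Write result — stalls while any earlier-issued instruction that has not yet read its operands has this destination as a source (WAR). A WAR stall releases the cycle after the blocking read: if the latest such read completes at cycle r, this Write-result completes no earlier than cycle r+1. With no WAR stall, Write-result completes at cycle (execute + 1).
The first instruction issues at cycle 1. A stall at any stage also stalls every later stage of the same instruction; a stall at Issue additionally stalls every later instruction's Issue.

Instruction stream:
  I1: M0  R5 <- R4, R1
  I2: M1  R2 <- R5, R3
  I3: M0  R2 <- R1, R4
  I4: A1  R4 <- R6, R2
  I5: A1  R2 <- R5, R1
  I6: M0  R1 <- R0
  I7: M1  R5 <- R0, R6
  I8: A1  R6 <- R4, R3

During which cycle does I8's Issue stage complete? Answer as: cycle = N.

cycle = 33

[1] I1→M0
[2] I1 RO · I2→M1
[7] I1 EX
[8] I1 WR R5
[9] I2 RO
[14] I2 EX
[15] I2 WR R2
[16] I3→M0
[17] I3 RO · I4→A1
[22] I3 EX
[23] I3 WR R2
[24] I4 RO
[26] I4 EX
[27] I4 WR R4
[28] I5→A1
[29] I5 RO · I6→M0
[30] I6 RO · I7→M1
[31] I5 EX · I7 RO
[32] I5 WR R2
[33] I8→A1
[34] I8 RO
[35] I6 EX
[36] I6 WR R1 · I7 EX · I8 EX
[37] I7 WR R5 · I8 WR R6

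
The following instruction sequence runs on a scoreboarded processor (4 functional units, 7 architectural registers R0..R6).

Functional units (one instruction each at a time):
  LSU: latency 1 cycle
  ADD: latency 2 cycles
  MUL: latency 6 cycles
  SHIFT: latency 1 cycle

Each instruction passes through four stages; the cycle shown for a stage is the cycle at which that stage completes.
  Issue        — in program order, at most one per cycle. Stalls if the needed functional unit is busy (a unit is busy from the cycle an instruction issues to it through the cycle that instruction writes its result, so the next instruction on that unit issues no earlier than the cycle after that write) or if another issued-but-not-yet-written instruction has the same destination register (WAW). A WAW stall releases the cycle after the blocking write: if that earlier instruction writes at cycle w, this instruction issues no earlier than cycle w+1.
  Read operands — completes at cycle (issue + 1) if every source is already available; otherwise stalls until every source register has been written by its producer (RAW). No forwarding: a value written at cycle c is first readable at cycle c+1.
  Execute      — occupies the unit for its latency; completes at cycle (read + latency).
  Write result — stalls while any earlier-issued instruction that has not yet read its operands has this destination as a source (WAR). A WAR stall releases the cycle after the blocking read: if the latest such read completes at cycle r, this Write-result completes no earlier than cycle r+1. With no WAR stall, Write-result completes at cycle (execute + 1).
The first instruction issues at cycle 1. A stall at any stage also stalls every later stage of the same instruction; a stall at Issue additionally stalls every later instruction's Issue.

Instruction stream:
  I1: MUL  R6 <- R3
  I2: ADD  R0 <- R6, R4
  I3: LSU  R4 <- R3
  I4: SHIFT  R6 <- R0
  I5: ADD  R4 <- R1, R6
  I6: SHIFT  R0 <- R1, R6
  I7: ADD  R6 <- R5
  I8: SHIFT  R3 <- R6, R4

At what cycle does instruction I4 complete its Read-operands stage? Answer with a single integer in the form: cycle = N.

cycle = 14

cycle 1: I1 issues→MUL
cycle 2: I1 reads · I2 issues→ADD
cycle 3: I3 issues→LSU
cycle 4: I3 reads
cycle 5: I3 exec-done
cycle 8: I1 exec-done
cycle 9: I1 writes R6
cycle 10: I2 reads · I4 issues→SHIFT
cycle 11: I3 writes R4
cycle 12: I2 exec-done
cycle 13: I2 writes R0
cycle 14: I4 reads · I5 issues→ADD
cycle 15: I4 exec-done
cycle 16: I4 writes R6
cycle 17: I5 reads · I6 issues→SHIFT
cycle 18: I6 reads
cycle 19: I5 exec-done · I6 exec-done
cycle 20: I5 writes R4 · I6 writes R0
cycle 21: I7 issues→ADD
cycle 22: I7 reads · I8 issues→SHIFT
cycle 24: I7 exec-done
cycle 25: I7 writes R6
cycle 26: I8 reads
cycle 27: I8 exec-done
cycle 28: I8 writes R3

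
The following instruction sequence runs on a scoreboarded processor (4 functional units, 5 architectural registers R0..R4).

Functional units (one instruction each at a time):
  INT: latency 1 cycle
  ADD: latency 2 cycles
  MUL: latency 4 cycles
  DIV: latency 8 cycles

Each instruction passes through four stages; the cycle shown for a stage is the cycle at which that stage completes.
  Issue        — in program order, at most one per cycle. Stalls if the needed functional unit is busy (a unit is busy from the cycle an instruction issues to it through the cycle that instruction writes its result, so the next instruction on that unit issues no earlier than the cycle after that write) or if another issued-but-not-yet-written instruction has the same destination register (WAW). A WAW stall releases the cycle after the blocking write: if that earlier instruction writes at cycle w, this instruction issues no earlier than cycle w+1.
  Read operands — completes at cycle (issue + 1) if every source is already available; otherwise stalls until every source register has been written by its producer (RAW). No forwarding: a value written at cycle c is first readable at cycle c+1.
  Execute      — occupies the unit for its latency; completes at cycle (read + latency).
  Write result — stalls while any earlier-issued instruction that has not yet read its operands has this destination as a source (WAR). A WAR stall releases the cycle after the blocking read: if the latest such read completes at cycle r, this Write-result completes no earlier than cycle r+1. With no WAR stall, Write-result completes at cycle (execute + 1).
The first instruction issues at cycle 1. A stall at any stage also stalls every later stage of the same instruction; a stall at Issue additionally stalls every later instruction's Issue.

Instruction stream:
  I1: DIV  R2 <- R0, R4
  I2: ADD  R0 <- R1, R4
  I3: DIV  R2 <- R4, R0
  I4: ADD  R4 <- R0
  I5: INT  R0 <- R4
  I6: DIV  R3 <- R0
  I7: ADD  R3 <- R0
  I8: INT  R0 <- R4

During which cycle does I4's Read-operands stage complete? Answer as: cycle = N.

cycle = 14

cycle 1: issue I1 (DIV)
cycle 2: I1 read-ops; issue I2 (ADD)
cycle 3: I2 read-ops
cycle 5: I2 finished on ADD
cycle 6: I2→R0
cycle 10: I1 finished on DIV
cycle 11: I1→R2
cycle 12: issue I3 (DIV)
cycle 13: I3 read-ops; issue I4 (ADD)
cycle 14: I4 read-ops; issue I5 (INT)
cycle 16: I4 finished on ADD
cycle 17: I4→R4
cycle 18: I5 read-ops
cycle 19: I5 finished on INT
cycle 20: I5→R0
cycle 21: I3 finished on DIV
cycle 22: I3→R2
cycle 23: issue I6 (DIV)
cycle 24: I6 read-ops
cycle 32: I6 finished on DIV
cycle 33: I6→R3
cycle 34: issue I7 (ADD)
cycle 35: I7 read-ops; issue I8 (INT)
cycle 36: I8 read-ops
cycle 37: I7 finished on ADD; I8 finished on INT
cycle 38: I7→R3; I8→R0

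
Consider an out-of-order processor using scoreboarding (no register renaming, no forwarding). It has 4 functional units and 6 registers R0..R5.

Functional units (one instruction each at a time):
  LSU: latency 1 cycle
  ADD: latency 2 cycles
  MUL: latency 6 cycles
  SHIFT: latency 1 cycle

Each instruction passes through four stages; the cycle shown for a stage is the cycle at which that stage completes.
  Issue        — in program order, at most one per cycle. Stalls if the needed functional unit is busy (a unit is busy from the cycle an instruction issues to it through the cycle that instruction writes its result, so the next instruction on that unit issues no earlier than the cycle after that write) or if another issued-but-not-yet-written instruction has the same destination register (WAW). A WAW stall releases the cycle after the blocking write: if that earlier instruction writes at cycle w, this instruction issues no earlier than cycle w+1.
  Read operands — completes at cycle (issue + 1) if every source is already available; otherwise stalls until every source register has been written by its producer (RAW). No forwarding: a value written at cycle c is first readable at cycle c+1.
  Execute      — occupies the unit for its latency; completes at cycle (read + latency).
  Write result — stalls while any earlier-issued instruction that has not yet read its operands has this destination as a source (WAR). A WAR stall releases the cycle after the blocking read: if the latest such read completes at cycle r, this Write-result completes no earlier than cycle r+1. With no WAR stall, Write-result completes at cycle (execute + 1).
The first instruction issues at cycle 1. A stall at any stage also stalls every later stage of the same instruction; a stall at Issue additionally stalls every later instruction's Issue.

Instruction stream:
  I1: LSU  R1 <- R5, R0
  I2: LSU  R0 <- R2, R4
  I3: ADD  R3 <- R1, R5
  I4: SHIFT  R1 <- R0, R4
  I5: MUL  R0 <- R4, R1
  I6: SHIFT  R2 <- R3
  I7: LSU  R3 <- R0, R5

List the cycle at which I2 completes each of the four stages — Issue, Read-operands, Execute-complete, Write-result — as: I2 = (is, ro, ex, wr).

c1: I1 dispatched to LSU
c2: I1 operands ready
c3: I1 complete
c4: R1←I1
c5: I2 dispatched to LSU
c6: I2 operands ready; I3 dispatched to ADD
c7: I2 complete; I3 operands ready; I4 dispatched to SHIFT
c8: R0←I2
c9: I3 complete; I4 operands ready; I5 dispatched to MUL
c10: R3←I3; I4 complete
c11: R1←I4
c12: I5 operands ready; I6 dispatched to SHIFT
c13: I6 operands ready; I7 dispatched to LSU
c14: I6 complete
c15: R2←I6
c18: I5 complete
c19: R0←I5
c20: I7 operands ready
c21: I7 complete
c22: R3←I7

I2 = (5, 6, 7, 8)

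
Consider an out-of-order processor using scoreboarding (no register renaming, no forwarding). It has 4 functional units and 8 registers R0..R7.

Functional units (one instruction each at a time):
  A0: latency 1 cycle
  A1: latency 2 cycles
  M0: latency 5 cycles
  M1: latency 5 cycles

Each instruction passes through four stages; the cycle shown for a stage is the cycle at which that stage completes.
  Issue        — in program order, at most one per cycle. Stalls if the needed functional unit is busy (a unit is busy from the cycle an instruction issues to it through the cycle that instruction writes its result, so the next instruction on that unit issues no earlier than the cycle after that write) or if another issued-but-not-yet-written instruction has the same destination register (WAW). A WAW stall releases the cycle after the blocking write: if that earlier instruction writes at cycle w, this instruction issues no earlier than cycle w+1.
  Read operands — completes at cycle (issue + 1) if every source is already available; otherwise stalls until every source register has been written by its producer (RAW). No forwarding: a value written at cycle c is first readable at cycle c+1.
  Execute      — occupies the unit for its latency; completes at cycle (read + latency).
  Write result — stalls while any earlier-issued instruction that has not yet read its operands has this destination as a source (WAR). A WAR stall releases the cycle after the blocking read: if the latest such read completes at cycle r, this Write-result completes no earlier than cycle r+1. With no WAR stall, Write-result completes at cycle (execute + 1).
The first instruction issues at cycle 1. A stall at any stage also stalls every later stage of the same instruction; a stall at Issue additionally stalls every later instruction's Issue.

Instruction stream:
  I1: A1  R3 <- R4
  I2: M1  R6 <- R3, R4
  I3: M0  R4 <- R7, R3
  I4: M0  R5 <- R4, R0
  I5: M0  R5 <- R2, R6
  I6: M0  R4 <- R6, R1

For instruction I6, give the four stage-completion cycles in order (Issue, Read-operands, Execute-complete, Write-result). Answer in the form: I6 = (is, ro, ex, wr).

cycle 1: I1 issues→A1
cycle 2: I1 reads, I2 issues→M1
cycle 3: I3 issues→M0
cycle 4: I1 exec-done
cycle 5: I1 writes R3
cycle 6: I2 reads, I3 reads
cycle 11: I2 exec-done, I3 exec-done
cycle 12: I2 writes R6, I3 writes R4
cycle 13: I4 issues→M0
cycle 14: I4 reads
cycle 19: I4 exec-done
cycle 20: I4 writes R5
cycle 21: I5 issues→M0
cycle 22: I5 reads
cycle 27: I5 exec-done
cycle 28: I5 writes R5
cycle 29: I6 issues→M0
cycle 30: I6 reads
cycle 35: I6 exec-done
cycle 36: I6 writes R4

I6 = (29, 30, 35, 36)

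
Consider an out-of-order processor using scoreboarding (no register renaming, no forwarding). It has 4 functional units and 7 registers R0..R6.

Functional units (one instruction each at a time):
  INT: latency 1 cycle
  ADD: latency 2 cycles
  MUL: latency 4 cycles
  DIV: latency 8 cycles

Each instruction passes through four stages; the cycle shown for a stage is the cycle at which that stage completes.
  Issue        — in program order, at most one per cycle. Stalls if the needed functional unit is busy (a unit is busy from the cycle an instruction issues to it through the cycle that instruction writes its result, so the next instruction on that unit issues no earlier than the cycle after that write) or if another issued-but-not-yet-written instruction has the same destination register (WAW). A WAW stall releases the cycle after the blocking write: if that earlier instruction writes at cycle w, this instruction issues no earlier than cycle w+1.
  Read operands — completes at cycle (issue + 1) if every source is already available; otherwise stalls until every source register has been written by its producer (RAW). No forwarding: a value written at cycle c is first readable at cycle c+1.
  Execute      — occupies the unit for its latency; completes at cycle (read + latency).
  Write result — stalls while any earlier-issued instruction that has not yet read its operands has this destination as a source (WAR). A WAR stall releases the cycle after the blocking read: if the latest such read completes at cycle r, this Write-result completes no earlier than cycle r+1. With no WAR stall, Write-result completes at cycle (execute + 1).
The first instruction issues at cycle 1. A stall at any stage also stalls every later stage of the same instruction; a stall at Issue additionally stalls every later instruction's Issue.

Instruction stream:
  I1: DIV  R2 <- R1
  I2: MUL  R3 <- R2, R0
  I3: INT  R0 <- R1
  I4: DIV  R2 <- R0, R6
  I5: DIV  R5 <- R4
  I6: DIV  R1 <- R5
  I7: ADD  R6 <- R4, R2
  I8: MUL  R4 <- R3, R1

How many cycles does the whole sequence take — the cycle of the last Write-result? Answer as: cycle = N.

cycle = 51

I1: IS=1 RO=2 EX=10 WR=11
I2: IS=2 RO=12 EX=16 WR=17  [RAW R2: wait I1 write@11]
I3: IS=3 RO=4 EX=5 WR=13  [WAR R0: wait I2 read@12]
I4: IS=12 RO=14 EX=22 WR=23  [struct: DIV busy until I1 writes@11; RAW R0: wait I3 write@13]
I5: IS=24 RO=25 EX=33 WR=34  [struct: DIV busy until I4 writes@23]
I6: IS=35 RO=36 EX=44 WR=45  [struct: DIV busy until I5 writes@34]
I7: IS=36 RO=37 EX=39 WR=40
I8: IS=37 RO=46 EX=50 WR=51  [RAW R1: wait I6 write@45]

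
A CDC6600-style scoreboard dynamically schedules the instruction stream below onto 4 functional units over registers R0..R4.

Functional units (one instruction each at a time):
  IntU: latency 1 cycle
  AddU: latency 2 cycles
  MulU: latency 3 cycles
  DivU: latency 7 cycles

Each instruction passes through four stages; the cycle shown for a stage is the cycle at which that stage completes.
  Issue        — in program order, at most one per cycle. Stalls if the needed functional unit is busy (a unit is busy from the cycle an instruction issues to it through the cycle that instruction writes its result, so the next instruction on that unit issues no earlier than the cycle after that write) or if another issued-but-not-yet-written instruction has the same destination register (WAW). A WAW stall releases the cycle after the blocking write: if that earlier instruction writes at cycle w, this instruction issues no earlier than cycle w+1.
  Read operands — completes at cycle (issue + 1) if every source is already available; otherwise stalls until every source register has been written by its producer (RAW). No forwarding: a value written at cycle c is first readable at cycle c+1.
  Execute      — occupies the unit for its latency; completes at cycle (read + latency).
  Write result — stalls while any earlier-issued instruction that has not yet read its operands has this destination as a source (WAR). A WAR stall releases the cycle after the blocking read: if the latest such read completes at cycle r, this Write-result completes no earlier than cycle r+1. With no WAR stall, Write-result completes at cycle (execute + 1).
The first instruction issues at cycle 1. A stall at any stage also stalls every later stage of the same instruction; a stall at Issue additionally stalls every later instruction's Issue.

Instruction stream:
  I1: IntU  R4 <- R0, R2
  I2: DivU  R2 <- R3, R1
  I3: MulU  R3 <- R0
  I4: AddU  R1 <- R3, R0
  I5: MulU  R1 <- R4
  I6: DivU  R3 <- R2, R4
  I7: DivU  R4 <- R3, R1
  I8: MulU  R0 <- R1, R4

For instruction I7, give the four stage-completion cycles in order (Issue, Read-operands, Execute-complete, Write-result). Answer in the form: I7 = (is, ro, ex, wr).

[I1] 1/2/3/4
[I2] 2/3/10/11
[I3] 3/4/7/8
[I4] 4/9/11/12  (RAW R3: wait I3 write@8)
[I5] 13/14/17/18  (WAW R1: wait I4 write@12)
[I6] 14/15/22/23
[I7] 24/25/32/33  (struct: DivU busy until I6 writes@23)
[I8] 25/34/37/38  (RAW R4: wait I7 write@33)

I7 = (24, 25, 32, 33)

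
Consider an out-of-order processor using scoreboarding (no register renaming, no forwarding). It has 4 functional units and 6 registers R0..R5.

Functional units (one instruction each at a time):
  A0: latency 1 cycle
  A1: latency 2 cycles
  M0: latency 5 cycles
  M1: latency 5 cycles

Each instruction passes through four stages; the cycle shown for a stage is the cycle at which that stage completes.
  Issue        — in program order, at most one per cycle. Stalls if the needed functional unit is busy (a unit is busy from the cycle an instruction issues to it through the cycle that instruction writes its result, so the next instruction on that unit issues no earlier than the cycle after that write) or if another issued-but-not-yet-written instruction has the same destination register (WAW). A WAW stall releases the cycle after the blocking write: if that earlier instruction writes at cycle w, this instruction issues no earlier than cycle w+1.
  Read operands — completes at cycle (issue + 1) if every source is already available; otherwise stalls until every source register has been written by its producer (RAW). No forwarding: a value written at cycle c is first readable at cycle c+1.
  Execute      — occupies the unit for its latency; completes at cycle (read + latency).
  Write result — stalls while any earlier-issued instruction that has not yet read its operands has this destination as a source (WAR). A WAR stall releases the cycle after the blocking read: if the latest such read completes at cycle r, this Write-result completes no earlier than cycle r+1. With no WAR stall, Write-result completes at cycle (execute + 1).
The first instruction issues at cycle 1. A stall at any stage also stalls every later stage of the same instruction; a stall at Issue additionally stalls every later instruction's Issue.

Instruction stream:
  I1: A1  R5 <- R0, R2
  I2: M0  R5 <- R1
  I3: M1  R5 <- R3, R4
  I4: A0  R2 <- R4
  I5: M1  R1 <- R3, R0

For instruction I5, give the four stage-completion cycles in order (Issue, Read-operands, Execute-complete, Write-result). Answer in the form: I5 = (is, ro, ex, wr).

I5 = (22, 23, 28, 29)

[1] I1 issues→A1
[2] I1 reads
[4] I1 exec-done
[5] I1 writes R5
[6] I2 issues→M0
[7] I2 reads
[12] I2 exec-done
[13] I2 writes R5
[14] I3 issues→M1
[15] I3 reads | I4 issues→A0
[16] I4 reads
[17] I4 exec-done
[18] I4 writes R2
[20] I3 exec-done
[21] I3 writes R5
[22] I5 issues→M1
[23] I5 reads
[28] I5 exec-done
[29] I5 writes R1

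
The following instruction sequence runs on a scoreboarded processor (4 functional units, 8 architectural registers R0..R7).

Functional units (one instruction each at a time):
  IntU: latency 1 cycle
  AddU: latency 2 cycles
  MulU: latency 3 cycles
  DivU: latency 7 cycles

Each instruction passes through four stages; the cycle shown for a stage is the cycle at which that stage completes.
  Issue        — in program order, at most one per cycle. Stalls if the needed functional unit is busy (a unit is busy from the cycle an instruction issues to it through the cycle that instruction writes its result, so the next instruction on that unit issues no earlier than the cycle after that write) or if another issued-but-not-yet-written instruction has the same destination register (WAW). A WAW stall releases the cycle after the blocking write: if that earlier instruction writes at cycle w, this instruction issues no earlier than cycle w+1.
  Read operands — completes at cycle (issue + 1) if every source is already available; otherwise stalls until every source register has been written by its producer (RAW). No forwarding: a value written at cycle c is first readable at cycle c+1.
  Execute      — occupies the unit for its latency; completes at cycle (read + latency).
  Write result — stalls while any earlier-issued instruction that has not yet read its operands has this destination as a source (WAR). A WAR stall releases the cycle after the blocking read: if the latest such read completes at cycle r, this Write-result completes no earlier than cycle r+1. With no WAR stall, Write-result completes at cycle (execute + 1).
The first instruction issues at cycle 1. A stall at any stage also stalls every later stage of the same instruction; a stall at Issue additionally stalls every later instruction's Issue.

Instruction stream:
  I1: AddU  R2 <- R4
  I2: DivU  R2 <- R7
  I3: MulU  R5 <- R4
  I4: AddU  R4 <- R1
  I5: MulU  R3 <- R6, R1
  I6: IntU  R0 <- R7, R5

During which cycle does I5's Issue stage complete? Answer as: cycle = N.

cycle = 13

I1 -> (1, 2, 4, 5)
I2 -> (6, 7, 14, 15)  // WAW R2: wait I1 write@5
I3 -> (7, 8, 11, 12)
I4 -> (8, 9, 11, 12)
I5 -> (13, 14, 17, 18)  // struct: MulU busy until I3 writes@12
I6 -> (14, 15, 16, 17)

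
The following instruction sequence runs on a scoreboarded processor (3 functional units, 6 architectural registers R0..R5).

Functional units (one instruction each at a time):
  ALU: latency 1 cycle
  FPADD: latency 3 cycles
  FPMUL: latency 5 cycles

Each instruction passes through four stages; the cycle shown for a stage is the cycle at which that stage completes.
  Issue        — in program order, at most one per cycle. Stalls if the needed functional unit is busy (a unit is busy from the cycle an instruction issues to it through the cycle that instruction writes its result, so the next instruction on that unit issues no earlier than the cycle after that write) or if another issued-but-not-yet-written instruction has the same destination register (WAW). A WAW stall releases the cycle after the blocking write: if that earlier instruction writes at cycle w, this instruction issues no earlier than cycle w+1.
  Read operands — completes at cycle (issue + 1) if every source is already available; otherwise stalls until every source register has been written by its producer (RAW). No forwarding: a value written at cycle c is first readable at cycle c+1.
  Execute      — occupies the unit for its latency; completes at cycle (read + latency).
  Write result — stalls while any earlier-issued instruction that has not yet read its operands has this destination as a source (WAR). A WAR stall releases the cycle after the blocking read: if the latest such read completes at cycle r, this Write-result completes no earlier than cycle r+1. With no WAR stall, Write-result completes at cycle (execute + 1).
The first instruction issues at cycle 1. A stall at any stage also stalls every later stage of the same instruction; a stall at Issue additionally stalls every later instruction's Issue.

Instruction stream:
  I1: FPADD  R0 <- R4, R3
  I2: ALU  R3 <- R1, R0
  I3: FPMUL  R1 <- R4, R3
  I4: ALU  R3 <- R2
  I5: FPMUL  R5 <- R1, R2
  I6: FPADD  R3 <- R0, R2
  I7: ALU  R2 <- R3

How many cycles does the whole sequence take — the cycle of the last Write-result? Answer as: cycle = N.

cycle 1: issue I1 (FPADD)
cycle 2: I1 read-ops; issue I2 (ALU)
cycle 3: issue I3 (FPMUL)
cycle 5: I1 finished on FPADD
cycle 6: I1→R0
cycle 7: I2 read-ops
cycle 8: I2 finished on ALU
cycle 9: I2→R3
cycle 10: I3 read-ops; issue I4 (ALU)
cycle 11: I4 read-ops
cycle 12: I4 finished on ALU
cycle 13: I4→R3
cycle 15: I3 finished on FPMUL
cycle 16: I3→R1
cycle 17: issue I5 (FPMUL)
cycle 18: I5 read-ops; issue I6 (FPADD)
cycle 19: I6 read-ops; issue I7 (ALU)
cycle 22: I6 finished on FPADD
cycle 23: I5 finished on FPMUL; I6→R3
cycle 24: I5→R5; I7 read-ops
cycle 25: I7 finished on ALU
cycle 26: I7→R2

cycle = 26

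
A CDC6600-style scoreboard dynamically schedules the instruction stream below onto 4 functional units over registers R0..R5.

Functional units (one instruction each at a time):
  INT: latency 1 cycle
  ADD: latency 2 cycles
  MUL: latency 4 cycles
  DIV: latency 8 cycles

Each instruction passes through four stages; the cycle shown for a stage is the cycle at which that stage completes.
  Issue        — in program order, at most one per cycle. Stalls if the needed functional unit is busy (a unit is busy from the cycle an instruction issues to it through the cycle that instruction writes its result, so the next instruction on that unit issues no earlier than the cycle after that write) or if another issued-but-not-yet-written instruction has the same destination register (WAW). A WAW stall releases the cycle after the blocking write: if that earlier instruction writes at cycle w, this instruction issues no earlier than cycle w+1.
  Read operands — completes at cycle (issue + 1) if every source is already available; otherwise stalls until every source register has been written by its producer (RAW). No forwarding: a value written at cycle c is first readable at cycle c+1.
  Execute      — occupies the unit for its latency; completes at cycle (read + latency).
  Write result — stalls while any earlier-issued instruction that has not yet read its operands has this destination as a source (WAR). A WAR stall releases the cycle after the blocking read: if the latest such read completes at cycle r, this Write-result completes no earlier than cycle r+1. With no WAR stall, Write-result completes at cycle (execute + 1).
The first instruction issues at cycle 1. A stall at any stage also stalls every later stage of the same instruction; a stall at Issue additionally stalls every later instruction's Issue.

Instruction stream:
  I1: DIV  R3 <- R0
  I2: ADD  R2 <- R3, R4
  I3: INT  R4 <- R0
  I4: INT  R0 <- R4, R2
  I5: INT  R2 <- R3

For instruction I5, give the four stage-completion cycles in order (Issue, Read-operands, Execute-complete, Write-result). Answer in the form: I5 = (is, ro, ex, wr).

I5 = (19, 20, 21, 22)

[1] I1 issues→DIV
[2] I1 reads | I2 issues→ADD
[3] I3 issues→INT
[4] I3 reads
[5] I3 exec-done
[10] I1 exec-done
[11] I1 writes R3
[12] I2 reads
[13] I3 writes R4
[14] I2 exec-done | I4 issues→INT
[15] I2 writes R2
[16] I4 reads
[17] I4 exec-done
[18] I4 writes R0
[19] I5 issues→INT
[20] I5 reads
[21] I5 exec-done
[22] I5 writes R2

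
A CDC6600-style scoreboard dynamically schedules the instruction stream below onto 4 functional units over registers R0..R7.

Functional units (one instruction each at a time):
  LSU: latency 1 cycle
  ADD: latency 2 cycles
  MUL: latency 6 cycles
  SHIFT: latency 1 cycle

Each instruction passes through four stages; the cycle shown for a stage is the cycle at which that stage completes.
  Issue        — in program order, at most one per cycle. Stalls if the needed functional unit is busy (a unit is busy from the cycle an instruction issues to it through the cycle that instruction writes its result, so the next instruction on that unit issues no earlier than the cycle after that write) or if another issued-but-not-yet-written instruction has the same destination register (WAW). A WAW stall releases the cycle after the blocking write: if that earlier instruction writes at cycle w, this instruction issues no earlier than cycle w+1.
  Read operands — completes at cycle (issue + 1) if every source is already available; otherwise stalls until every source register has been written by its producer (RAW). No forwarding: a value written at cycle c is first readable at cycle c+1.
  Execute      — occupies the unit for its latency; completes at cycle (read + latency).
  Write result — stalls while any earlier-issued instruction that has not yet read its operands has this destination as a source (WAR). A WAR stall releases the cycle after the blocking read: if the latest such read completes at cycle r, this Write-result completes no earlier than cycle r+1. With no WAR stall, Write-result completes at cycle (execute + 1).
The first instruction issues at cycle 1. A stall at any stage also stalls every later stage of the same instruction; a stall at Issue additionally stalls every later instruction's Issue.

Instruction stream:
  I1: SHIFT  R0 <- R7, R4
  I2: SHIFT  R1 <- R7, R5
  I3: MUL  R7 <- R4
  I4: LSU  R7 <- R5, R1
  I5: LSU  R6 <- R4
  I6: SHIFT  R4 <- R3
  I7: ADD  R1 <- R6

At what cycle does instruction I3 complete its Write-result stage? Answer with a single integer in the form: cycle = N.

cycle = 14

  I1 | 1 | 2 | 3 | 4
  I2 | 5 | 6 | 7 | 8   struct: SHIFT busy until I1 writes@4
  I3 | 6 | 7 | 13 | 14
  I4 | 15 | 16 | 17 | 18   WAW R7: wait I3 write@14
  I5 | 19 | 20 | 21 | 22   struct: LSU busy until I4 writes@18
  I6 | 20 | 21 | 22 | 23
  I7 | 21 | 23 | 25 | 26   RAW R6: wait I5 write@22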